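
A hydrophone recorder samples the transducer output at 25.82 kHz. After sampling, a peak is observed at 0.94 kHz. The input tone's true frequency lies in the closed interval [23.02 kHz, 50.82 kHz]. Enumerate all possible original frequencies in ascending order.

24.88 kHz, 26.76 kHz, 50.7 kHz

Frequencies that alias to 0.94 kHz are k·fs ± 0.94 kHz for integer k ≥ 0.
k=0: 0.94 kHz.
k=1: 24.88 kHz, 26.76 kHz.
k=2: 50.7 kHz, 52.58 kHz.
k=3: 76.52 kHz, 78.4 kHz.
Within [23.02 kHz, 50.82 kHz]: 24.88 kHz, 26.76 kHz, 50.7 kHz.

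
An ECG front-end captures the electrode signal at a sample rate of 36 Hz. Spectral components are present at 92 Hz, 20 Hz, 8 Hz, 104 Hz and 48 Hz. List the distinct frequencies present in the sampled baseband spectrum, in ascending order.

4 Hz, 8 Hz, 12 Hz, 16 Hz

fs/2 = 18 Hz.
92 Hz mod fs = 20 Hz.
20 Hz > fs/2 = 18 Hz, folds to fs − 20 Hz = 16 Hz.
20 Hz > fs/2 = 18 Hz, folds to fs − 20 Hz = 16 Hz.
8 Hz ≤ fs/2 = 18 Hz, passes unchanged.
104 Hz mod fs = 32 Hz.
32 Hz > fs/2 = 18 Hz, folds to fs − 32 Hz = 4 Hz.
48 Hz mod fs = 12 Hz.
12 Hz ≤ fs/2 = 18 Hz, appears at 12 Hz.
Distinct values: {4 Hz, 8 Hz, 12 Hz, 16 Hz}.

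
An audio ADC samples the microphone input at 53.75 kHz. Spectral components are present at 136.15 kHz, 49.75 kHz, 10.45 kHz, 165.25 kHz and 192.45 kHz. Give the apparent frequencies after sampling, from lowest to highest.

fs/2 = 26.875 kHz.
136.15 kHz mod fs = 28.65 kHz.
28.65 kHz > fs/2 = 26.875 kHz, folds to fs − 28.65 kHz = 25.1 kHz.
49.75 kHz > fs/2 = 26.875 kHz, folds to fs − 49.75 kHz = 4 kHz.
10.45 kHz ≤ fs/2 = 26.875 kHz, passes unchanged.
165.25 kHz mod fs = 4 kHz.
4 kHz ≤ fs/2 = 26.875 kHz, appears at 4 kHz.
192.45 kHz mod fs = 31.2 kHz.
31.2 kHz > fs/2 = 26.875 kHz, folds to fs − 31.2 kHz = 22.55 kHz.
Distinct values: {4 kHz, 10.45 kHz, 22.55 kHz, 25.1 kHz}.

4 kHz, 10.45 kHz, 22.55 kHz, 25.1 kHz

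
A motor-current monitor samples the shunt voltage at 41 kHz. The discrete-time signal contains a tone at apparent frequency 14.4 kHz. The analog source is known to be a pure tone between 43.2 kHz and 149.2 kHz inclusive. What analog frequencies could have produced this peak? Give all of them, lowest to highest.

Frequencies that alias to 14.4 kHz are k·fs ± 14.4 kHz for integer k ≥ 0.
k=0: 14.4 kHz.
k=1: 26.6 kHz, 55.4 kHz.
k=2: 67.6 kHz, 96.4 kHz.
k=3: 108.6 kHz, 137.4 kHz.
k=4: 149.6 kHz, 178.4 kHz.
Within [43.2 kHz, 149.2 kHz]: 55.4 kHz, 67.6 kHz, 96.4 kHz, 108.6 kHz, 137.4 kHz.

55.4 kHz, 67.6 kHz, 96.4 kHz, 108.6 kHz, 137.4 kHz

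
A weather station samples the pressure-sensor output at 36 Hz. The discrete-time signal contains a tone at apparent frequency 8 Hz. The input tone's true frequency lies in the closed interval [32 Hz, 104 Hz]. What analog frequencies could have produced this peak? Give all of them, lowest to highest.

44 Hz, 64 Hz, 80 Hz, 100 Hz

Frequencies that alias to 8 Hz are k·fs ± 8 Hz for integer k ≥ 0.
k=0: 8 Hz.
k=1: 28 Hz, 44 Hz.
k=2: 64 Hz, 80 Hz.
k=3: 100 Hz, 116 Hz.
k=4: 136 Hz, 152 Hz.
Within [32 Hz, 104 Hz]: 44 Hz, 64 Hz, 80 Hz, 100 Hz.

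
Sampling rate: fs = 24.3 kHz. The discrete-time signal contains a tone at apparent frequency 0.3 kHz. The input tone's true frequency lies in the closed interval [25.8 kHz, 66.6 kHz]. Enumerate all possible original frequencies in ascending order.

48.3 kHz, 48.9 kHz

Frequencies that alias to 0.3 kHz are k·fs ± 0.3 kHz for integer k ≥ 0.
k=0: 0.3 kHz.
k=1: 24 kHz, 24.6 kHz.
k=2: 48.3 kHz, 48.9 kHz.
k=3: 72.6 kHz, 73.2 kHz.
Within [25.8 kHz, 66.6 kHz]: 48.3 kHz, 48.9 kHz.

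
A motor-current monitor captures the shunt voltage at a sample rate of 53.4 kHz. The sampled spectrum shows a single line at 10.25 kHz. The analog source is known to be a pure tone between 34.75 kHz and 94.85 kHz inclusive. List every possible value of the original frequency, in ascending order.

Frequencies that alias to 10.25 kHz are k·fs ± 10.25 kHz for integer k ≥ 0.
k=0: 10.25 kHz.
k=1: 43.15 kHz, 63.65 kHz.
k=2: 96.55 kHz, 117.05 kHz.
Within [34.75 kHz, 94.85 kHz]: 43.15 kHz, 63.65 kHz.

43.15 kHz, 63.65 kHz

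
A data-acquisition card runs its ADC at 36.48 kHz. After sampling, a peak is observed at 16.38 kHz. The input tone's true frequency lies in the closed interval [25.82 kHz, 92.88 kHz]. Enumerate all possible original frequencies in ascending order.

52.86 kHz, 56.58 kHz, 89.34 kHz

Frequencies that alias to 16.38 kHz are k·fs ± 16.38 kHz for integer k ≥ 0.
k=0: 16.38 kHz.
k=1: 20.1 kHz, 52.86 kHz.
k=2: 56.58 kHz, 89.34 kHz.
k=3: 93.06 kHz, 125.82 kHz.
Within [25.82 kHz, 92.88 kHz]: 52.86 kHz, 56.58 kHz, 89.34 kHz.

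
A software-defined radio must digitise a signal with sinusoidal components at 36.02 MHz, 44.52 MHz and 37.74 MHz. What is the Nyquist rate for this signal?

Highest-frequency component: 44.52 MHz.
Nyquist rate = 2 × 44.52 MHz = 89.04 MHz.

89.04 MHz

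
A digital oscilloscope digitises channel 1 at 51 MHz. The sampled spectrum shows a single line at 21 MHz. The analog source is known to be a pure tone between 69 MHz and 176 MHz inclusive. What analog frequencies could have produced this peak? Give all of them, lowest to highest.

Frequencies that alias to 21 MHz are k·fs ± 21 MHz for integer k ≥ 0.
k=0: 21 MHz.
k=1: 30 MHz, 72 MHz.
k=2: 81 MHz, 123 MHz.
k=3: 132 MHz, 174 MHz.
k=4: 183 MHz, 225 MHz.
Within [69 MHz, 176 MHz]: 72 MHz, 81 MHz, 123 MHz, 132 MHz, 174 MHz.

72 MHz, 81 MHz, 123 MHz, 132 MHz, 174 MHz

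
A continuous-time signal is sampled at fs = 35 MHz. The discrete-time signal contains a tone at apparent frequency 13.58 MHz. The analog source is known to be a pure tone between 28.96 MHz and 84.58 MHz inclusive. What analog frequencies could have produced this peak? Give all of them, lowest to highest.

Frequencies that alias to 13.58 MHz are k·fs ± 13.58 MHz for integer k ≥ 0.
k=0: 13.58 MHz.
k=1: 21.42 MHz, 48.58 MHz.
k=2: 56.42 MHz, 83.58 MHz.
k=3: 91.42 MHz, 118.58 MHz.
Within [28.96 MHz, 84.58 MHz]: 48.58 MHz, 56.42 MHz, 83.58 MHz.

48.58 MHz, 56.42 MHz, 83.58 MHz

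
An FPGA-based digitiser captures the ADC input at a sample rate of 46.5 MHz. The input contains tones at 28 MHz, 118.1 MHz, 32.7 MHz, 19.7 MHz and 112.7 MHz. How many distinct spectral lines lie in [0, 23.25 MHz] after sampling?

4

fs/2 = 23.25 MHz.
28 MHz > fs/2 = 23.25 MHz, folds to fs − 28 MHz = 18.5 MHz.
118.1 MHz mod fs = 25.1 MHz.
25.1 MHz > fs/2 = 23.25 MHz, folds to fs − 25.1 MHz = 21.4 MHz.
32.7 MHz > fs/2 = 23.25 MHz, folds to fs − 32.7 MHz = 13.8 MHz.
19.7 MHz ≤ fs/2 = 23.25 MHz, passes unchanged.
112.7 MHz mod fs = 19.7 MHz.
19.7 MHz ≤ fs/2 = 23.25 MHz, appears at 19.7 MHz.
Distinct values: {13.8 MHz, 18.5 MHz, 19.7 MHz, 21.4 MHz} → 4.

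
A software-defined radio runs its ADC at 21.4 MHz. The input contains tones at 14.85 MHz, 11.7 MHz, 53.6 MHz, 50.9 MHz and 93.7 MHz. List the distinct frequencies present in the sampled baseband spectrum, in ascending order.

fs/2 = 10.7 MHz.
14.85 MHz > fs/2 = 10.7 MHz, folds to fs − 14.85 MHz = 6.55 MHz.
11.7 MHz > fs/2 = 10.7 MHz, folds to fs − 11.7 MHz = 9.7 MHz.
53.6 MHz mod fs = 10.8 MHz.
10.8 MHz > fs/2 = 10.7 MHz, folds to fs − 10.8 MHz = 10.6 MHz.
50.9 MHz mod fs = 8.1 MHz.
8.1 MHz ≤ fs/2 = 10.7 MHz, appears at 8.1 MHz.
93.7 MHz mod fs = 8.1 MHz.
8.1 MHz ≤ fs/2 = 10.7 MHz, appears at 8.1 MHz.
Distinct values: {6.55 MHz, 8.1 MHz, 9.7 MHz, 10.6 MHz}.

6.55 MHz, 8.1 MHz, 9.7 MHz, 10.6 MHz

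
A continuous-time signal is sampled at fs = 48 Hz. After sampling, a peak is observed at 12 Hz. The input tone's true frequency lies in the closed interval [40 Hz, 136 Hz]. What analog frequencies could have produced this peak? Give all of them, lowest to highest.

Frequencies that alias to 12 Hz are k·fs ± 12 Hz for integer k ≥ 0.
k=0: 12 Hz.
k=1: 36 Hz, 60 Hz.
k=2: 84 Hz, 108 Hz.
k=3: 132 Hz, 156 Hz.
k=4: 180 Hz, 204 Hz.
Within [40 Hz, 136 Hz]: 60 Hz, 84 Hz, 108 Hz, 132 Hz.

60 Hz, 84 Hz, 108 Hz, 132 Hz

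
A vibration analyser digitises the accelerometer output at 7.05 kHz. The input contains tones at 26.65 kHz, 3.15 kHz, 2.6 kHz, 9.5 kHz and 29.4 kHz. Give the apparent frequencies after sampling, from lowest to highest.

1.2 kHz, 1.55 kHz, 2.45 kHz, 2.6 kHz, 3.15 kHz

fs/2 = 3.525 kHz.
26.65 kHz mod fs = 5.5 kHz.
5.5 kHz > fs/2 = 3.525 kHz, folds to fs − 5.5 kHz = 1.55 kHz.
3.15 kHz ≤ fs/2 = 3.525 kHz, passes unchanged.
2.6 kHz ≤ fs/2 = 3.525 kHz, passes unchanged.
9.5 kHz mod fs = 2.45 kHz.
2.45 kHz ≤ fs/2 = 3.525 kHz, appears at 2.45 kHz.
29.4 kHz mod fs = 1.2 kHz.
1.2 kHz ≤ fs/2 = 3.525 kHz, appears at 1.2 kHz.
Distinct values: {1.2 kHz, 1.55 kHz, 2.45 kHz, 2.6 kHz, 3.15 kHz}.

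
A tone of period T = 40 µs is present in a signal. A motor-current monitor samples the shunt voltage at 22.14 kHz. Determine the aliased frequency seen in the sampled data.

T = 40 µs → f = 1/T = 25 kHz.
25 kHz mod fs = 2.86 kHz.
2.86 kHz ≤ fs/2 = 11.07 kHz, appears at 2.86 kHz.

2.86 kHz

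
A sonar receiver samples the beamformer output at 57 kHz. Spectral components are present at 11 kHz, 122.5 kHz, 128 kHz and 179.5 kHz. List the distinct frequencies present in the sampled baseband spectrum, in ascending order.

8.5 kHz, 11 kHz, 14 kHz

fs/2 = 28.5 kHz.
11 kHz ≤ fs/2 = 28.5 kHz, passes unchanged.
122.5 kHz mod fs = 8.5 kHz.
8.5 kHz ≤ fs/2 = 28.5 kHz, appears at 8.5 kHz.
128 kHz mod fs = 14 kHz.
14 kHz ≤ fs/2 = 28.5 kHz, appears at 14 kHz.
179.5 kHz mod fs = 8.5 kHz.
8.5 kHz ≤ fs/2 = 28.5 kHz, appears at 8.5 kHz.
Distinct values: {8.5 kHz, 11 kHz, 14 kHz}.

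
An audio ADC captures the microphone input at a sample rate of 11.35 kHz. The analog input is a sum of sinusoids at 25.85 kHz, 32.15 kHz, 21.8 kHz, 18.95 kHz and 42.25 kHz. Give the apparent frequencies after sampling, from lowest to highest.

0.9 kHz, 1.9 kHz, 3.15 kHz, 3.75 kHz

fs/2 = 5.675 kHz.
25.85 kHz mod fs = 3.15 kHz.
3.15 kHz ≤ fs/2 = 5.675 kHz, appears at 3.15 kHz.
32.15 kHz mod fs = 9.45 kHz.
9.45 kHz > fs/2 = 5.675 kHz, folds to fs − 9.45 kHz = 1.9 kHz.
21.8 kHz mod fs = 10.45 kHz.
10.45 kHz > fs/2 = 5.675 kHz, folds to fs − 10.45 kHz = 0.9 kHz.
18.95 kHz mod fs = 7.6 kHz.
7.6 kHz > fs/2 = 5.675 kHz, folds to fs − 7.6 kHz = 3.75 kHz.
42.25 kHz mod fs = 8.2 kHz.
8.2 kHz > fs/2 = 5.675 kHz, folds to fs − 8.2 kHz = 3.15 kHz.
Distinct values: {0.9 kHz, 1.9 kHz, 3.15 kHz, 3.75 kHz}.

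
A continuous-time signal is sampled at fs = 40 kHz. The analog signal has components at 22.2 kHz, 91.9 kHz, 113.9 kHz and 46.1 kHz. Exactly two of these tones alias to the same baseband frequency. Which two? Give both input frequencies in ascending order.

fs/2 = 20 kHz.
22.2 kHz > fs/2 = 20 kHz, folds to fs − 22.2 kHz = 17.8 kHz.
91.9 kHz mod fs = 11.9 kHz.
11.9 kHz ≤ fs/2 = 20 kHz, appears at 11.9 kHz.
113.9 kHz mod fs = 33.9 kHz.
33.9 kHz > fs/2 = 20 kHz, folds to fs − 33.9 kHz = 6.1 kHz.
46.1 kHz mod fs = 6.1 kHz.
6.1 kHz ≤ fs/2 = 20 kHz, appears at 6.1 kHz.
46.1 kHz and 113.9 kHz both map to 6.1 kHz.

46.1 kHz, 113.9 kHz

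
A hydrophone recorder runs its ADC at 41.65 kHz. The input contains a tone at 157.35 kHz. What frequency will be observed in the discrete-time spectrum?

157.35 kHz mod fs = 32.4 kHz.
32.4 kHz > fs/2 = 20.825 kHz, folds to fs − 32.4 kHz = 9.25 kHz.

9.25 kHz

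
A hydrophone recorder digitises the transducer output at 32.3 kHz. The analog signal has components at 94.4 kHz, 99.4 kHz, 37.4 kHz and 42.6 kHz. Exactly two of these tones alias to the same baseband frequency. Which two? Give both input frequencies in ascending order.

fs/2 = 16.15 kHz.
94.4 kHz mod fs = 29.8 kHz.
29.8 kHz > fs/2 = 16.15 kHz, folds to fs − 29.8 kHz = 2.5 kHz.
99.4 kHz mod fs = 2.5 kHz.
2.5 kHz ≤ fs/2 = 16.15 kHz, appears at 2.5 kHz.
37.4 kHz mod fs = 5.1 kHz.
5.1 kHz ≤ fs/2 = 16.15 kHz, appears at 5.1 kHz.
42.6 kHz mod fs = 10.3 kHz.
10.3 kHz ≤ fs/2 = 16.15 kHz, appears at 10.3 kHz.
94.4 kHz and 99.4 kHz both map to 2.5 kHz.

94.4 kHz, 99.4 kHz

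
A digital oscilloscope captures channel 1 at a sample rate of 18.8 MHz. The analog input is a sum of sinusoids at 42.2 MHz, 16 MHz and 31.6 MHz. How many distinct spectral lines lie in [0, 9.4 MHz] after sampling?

fs/2 = 9.4 MHz.
42.2 MHz mod fs = 4.6 MHz.
4.6 MHz ≤ fs/2 = 9.4 MHz, appears at 4.6 MHz.
16 MHz > fs/2 = 9.4 MHz, folds to fs − 16 MHz = 2.8 MHz.
31.6 MHz mod fs = 12.8 MHz.
12.8 MHz > fs/2 = 9.4 MHz, folds to fs − 12.8 MHz = 6 MHz.
Distinct values: {2.8 MHz, 4.6 MHz, 6 MHz} → 3.

3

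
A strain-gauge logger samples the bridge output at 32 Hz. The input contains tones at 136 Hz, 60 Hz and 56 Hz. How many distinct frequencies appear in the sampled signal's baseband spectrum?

2

fs/2 = 16 Hz.
136 Hz mod fs = 8 Hz.
8 Hz ≤ fs/2 = 16 Hz, appears at 8 Hz.
60 Hz mod fs = 28 Hz.
28 Hz > fs/2 = 16 Hz, folds to fs − 28 Hz = 4 Hz.
56 Hz mod fs = 24 Hz.
24 Hz > fs/2 = 16 Hz, folds to fs − 24 Hz = 8 Hz.
Distinct values: {4 Hz, 8 Hz} → 2.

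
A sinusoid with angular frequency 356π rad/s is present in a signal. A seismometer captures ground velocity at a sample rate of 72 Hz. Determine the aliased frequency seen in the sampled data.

34 Hz

ω = 356π rad/s → f = ω/(2π) = 178 Hz.
178 Hz mod fs = 34 Hz.
34 Hz ≤ fs/2 = 36 Hz, appears at 34 Hz.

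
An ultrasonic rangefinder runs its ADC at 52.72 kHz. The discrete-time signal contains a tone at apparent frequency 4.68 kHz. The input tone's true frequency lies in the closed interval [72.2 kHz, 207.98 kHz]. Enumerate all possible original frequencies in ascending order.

Frequencies that alias to 4.68 kHz are k·fs ± 4.68 kHz for integer k ≥ 0.
k=0: 4.68 kHz.
k=1: 48.04 kHz, 57.4 kHz.
k=2: 100.76 kHz, 110.12 kHz.
k=3: 153.48 kHz, 162.84 kHz.
k=4: 206.2 kHz, 215.56 kHz.
k=5: 258.92 kHz, 268.28 kHz.
Within [72.2 kHz, 207.98 kHz]: 100.76 kHz, 110.12 kHz, 153.48 kHz, 162.84 kHz, 206.2 kHz.

100.76 kHz, 110.12 kHz, 153.48 kHz, 162.84 kHz, 206.2 kHz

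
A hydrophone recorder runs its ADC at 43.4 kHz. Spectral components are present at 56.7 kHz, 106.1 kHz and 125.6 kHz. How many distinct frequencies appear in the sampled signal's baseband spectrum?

3

fs/2 = 21.7 kHz.
56.7 kHz mod fs = 13.3 kHz.
13.3 kHz ≤ fs/2 = 21.7 kHz, appears at 13.3 kHz.
106.1 kHz mod fs = 19.3 kHz.
19.3 kHz ≤ fs/2 = 21.7 kHz, appears at 19.3 kHz.
125.6 kHz mod fs = 38.8 kHz.
38.8 kHz > fs/2 = 21.7 kHz, folds to fs − 38.8 kHz = 4.6 kHz.
Distinct values: {4.6 kHz, 13.3 kHz, 19.3 kHz} → 3.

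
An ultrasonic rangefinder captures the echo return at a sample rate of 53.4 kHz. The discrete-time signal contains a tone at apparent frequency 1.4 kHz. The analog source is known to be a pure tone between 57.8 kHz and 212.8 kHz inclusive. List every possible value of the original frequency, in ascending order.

Frequencies that alias to 1.4 kHz are k·fs ± 1.4 kHz for integer k ≥ 0.
k=0: 1.4 kHz.
k=1: 52 kHz, 54.8 kHz.
k=2: 105.4 kHz, 108.2 kHz.
k=3: 158.8 kHz, 161.6 kHz.
k=4: 212.2 kHz, 215 kHz.
k=5: 265.6 kHz, 268.4 kHz.
Within [57.8 kHz, 212.8 kHz]: 105.4 kHz, 108.2 kHz, 158.8 kHz, 161.6 kHz, 212.2 kHz.

105.4 kHz, 108.2 kHz, 158.8 kHz, 161.6 kHz, 212.2 kHz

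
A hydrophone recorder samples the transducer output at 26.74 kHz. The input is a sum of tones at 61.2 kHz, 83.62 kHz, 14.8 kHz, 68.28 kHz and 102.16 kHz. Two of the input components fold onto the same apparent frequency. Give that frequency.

11.94 kHz

fs/2 = 13.37 kHz.
61.2 kHz mod fs = 7.72 kHz.
7.72 kHz ≤ fs/2 = 13.37 kHz, appears at 7.72 kHz.
83.62 kHz mod fs = 3.4 kHz.
3.4 kHz ≤ fs/2 = 13.37 kHz, appears at 3.4 kHz.
14.8 kHz > fs/2 = 13.37 kHz, folds to fs − 14.8 kHz = 11.94 kHz.
68.28 kHz mod fs = 14.8 kHz.
14.8 kHz > fs/2 = 13.37 kHz, folds to fs − 14.8 kHz = 11.94 kHz.
102.16 kHz mod fs = 21.94 kHz.
21.94 kHz > fs/2 = 13.37 kHz, folds to fs − 21.94 kHz = 4.8 kHz.
14.8 kHz and 68.28 kHz both map to 11.94 kHz.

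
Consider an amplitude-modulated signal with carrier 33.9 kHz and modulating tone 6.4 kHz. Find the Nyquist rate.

AM sidebands sit at fc ± fm = 27.5 kHz and 40.3 kHz.
Highest-frequency component: 40.3 kHz.
Nyquist rate = 2 × 40.3 kHz = 80.6 kHz.

80.6 kHz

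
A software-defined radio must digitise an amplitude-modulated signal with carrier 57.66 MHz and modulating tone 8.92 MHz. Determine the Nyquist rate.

133.16 MHz

AM sidebands sit at fc ± fm = 48.74 MHz and 66.58 MHz.
Highest-frequency component: 66.58 MHz.
Nyquist rate = 2 × 66.58 MHz = 133.16 MHz.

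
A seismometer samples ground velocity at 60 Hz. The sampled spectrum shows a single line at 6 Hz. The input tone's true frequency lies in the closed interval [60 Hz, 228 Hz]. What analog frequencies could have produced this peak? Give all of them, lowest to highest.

Frequencies that alias to 6 Hz are k·fs ± 6 Hz for integer k ≥ 0.
k=0: 6 Hz.
k=1: 54 Hz, 66 Hz.
k=2: 114 Hz, 126 Hz.
k=3: 174 Hz, 186 Hz.
k=4: 234 Hz, 246 Hz.
Within [60 Hz, 228 Hz]: 66 Hz, 114 Hz, 126 Hz, 174 Hz, 186 Hz.

66 Hz, 114 Hz, 126 Hz, 174 Hz, 186 Hz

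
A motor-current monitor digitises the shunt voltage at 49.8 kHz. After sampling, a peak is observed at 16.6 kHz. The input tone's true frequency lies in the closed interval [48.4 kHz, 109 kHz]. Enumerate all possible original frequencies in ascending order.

66.4 kHz, 83 kHz

Frequencies that alias to 16.6 kHz are k·fs ± 16.6 kHz for integer k ≥ 0.
k=0: 16.6 kHz.
k=1: 33.2 kHz, 66.4 kHz.
k=2: 83 kHz, 116.2 kHz.
k=3: 132.8 kHz, 166 kHz.
Within [48.4 kHz, 109 kHz]: 66.4 kHz, 83 kHz.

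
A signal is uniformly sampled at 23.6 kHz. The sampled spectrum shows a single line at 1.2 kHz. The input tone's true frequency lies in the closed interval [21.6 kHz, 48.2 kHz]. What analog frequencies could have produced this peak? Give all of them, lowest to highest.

Frequencies that alias to 1.2 kHz are k·fs ± 1.2 kHz for integer k ≥ 0.
k=0: 1.2 kHz.
k=1: 22.4 kHz, 24.8 kHz.
k=2: 46 kHz, 48.4 kHz.
k=3: 69.6 kHz, 72 kHz.
Within [21.6 kHz, 48.2 kHz]: 22.4 kHz, 24.8 kHz, 46 kHz.

22.4 kHz, 24.8 kHz, 46 kHz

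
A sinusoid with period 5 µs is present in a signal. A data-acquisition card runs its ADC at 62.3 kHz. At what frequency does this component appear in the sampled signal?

13.1 kHz

T = 5 µs → f = 1/T = 200 kHz.
200 kHz mod fs = 13.1 kHz.
13.1 kHz ≤ fs/2 = 31.15 kHz, appears at 13.1 kHz.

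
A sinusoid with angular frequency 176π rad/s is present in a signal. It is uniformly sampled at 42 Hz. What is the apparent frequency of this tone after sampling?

4 Hz

ω = 176π rad/s → f = ω/(2π) = 88 Hz.
88 Hz mod fs = 4 Hz.
4 Hz ≤ fs/2 = 21 Hz, appears at 4 Hz.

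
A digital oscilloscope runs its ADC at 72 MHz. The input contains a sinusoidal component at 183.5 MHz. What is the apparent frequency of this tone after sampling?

32.5 MHz

183.5 MHz mod fs = 39.5 MHz.
39.5 MHz > fs/2 = 36 MHz, folds to fs − 39.5 MHz = 32.5 MHz.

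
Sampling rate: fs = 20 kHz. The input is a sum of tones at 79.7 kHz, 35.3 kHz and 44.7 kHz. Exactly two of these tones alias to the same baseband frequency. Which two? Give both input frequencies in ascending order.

35.3 kHz, 44.7 kHz

fs/2 = 10 kHz.
79.7 kHz mod fs = 19.7 kHz.
19.7 kHz > fs/2 = 10 kHz, folds to fs − 19.7 kHz = 0.3 kHz.
35.3 kHz mod fs = 15.3 kHz.
15.3 kHz > fs/2 = 10 kHz, folds to fs − 15.3 kHz = 4.7 kHz.
44.7 kHz mod fs = 4.7 kHz.
4.7 kHz ≤ fs/2 = 10 kHz, appears at 4.7 kHz.
35.3 kHz and 44.7 kHz both map to 4.7 kHz.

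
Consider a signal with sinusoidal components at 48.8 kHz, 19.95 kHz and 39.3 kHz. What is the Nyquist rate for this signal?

Highest-frequency component: 48.8 kHz.
Nyquist rate = 2 × 48.8 kHz = 97.6 kHz.

97.6 kHz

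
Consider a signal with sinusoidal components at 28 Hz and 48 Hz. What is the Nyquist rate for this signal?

Highest-frequency component: 48 Hz.
Nyquist rate = 2 × 48 Hz = 96 Hz.

96 Hz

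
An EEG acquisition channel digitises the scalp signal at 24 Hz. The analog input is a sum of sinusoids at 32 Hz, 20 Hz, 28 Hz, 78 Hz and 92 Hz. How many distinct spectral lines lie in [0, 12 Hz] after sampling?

3

fs/2 = 12 Hz.
32 Hz mod fs = 8 Hz.
8 Hz ≤ fs/2 = 12 Hz, appears at 8 Hz.
20 Hz > fs/2 = 12 Hz, folds to fs − 20 Hz = 4 Hz.
28 Hz mod fs = 4 Hz.
4 Hz ≤ fs/2 = 12 Hz, appears at 4 Hz.
78 Hz mod fs = 6 Hz.
6 Hz ≤ fs/2 = 12 Hz, appears at 6 Hz.
92 Hz mod fs = 20 Hz.
20 Hz > fs/2 = 12 Hz, folds to fs − 20 Hz = 4 Hz.
Distinct values: {4 Hz, 6 Hz, 8 Hz} → 3.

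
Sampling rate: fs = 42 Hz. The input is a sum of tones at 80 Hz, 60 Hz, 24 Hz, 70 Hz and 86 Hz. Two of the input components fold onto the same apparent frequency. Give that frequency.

18 Hz

fs/2 = 21 Hz.
80 Hz mod fs = 38 Hz.
38 Hz > fs/2 = 21 Hz, folds to fs − 38 Hz = 4 Hz.
60 Hz mod fs = 18 Hz.
18 Hz ≤ fs/2 = 21 Hz, appears at 18 Hz.
24 Hz > fs/2 = 21 Hz, folds to fs − 24 Hz = 18 Hz.
70 Hz mod fs = 28 Hz.
28 Hz > fs/2 = 21 Hz, folds to fs − 28 Hz = 14 Hz.
86 Hz mod fs = 2 Hz.
2 Hz ≤ fs/2 = 21 Hz, appears at 2 Hz.
24 Hz and 60 Hz both map to 18 Hz.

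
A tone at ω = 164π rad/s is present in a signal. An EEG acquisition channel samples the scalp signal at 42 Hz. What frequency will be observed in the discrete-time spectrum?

ω = 164π rad/s → f = ω/(2π) = 82 Hz.
82 Hz mod fs = 40 Hz.
40 Hz > fs/2 = 21 Hz, folds to fs − 40 Hz = 2 Hz.

2 Hz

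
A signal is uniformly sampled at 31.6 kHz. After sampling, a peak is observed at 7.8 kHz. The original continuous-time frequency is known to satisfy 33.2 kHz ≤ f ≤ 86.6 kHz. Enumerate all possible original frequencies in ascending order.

Frequencies that alias to 7.8 kHz are k·fs ± 7.8 kHz for integer k ≥ 0.
k=0: 7.8 kHz.
k=1: 23.8 kHz, 39.4 kHz.
k=2: 55.4 kHz, 71 kHz.
k=3: 87 kHz, 102.6 kHz.
Within [33.2 kHz, 86.6 kHz]: 39.4 kHz, 55.4 kHz, 71 kHz.

39.4 kHz, 55.4 kHz, 71 kHz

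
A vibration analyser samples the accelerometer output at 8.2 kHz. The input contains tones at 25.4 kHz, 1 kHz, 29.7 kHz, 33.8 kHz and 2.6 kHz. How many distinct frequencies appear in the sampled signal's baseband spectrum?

4

fs/2 = 4.1 kHz.
25.4 kHz mod fs = 0.8 kHz.
0.8 kHz ≤ fs/2 = 4.1 kHz, appears at 0.8 kHz.
1 kHz ≤ fs/2 = 4.1 kHz, passes unchanged.
29.7 kHz mod fs = 5.1 kHz.
5.1 kHz > fs/2 = 4.1 kHz, folds to fs − 5.1 kHz = 3.1 kHz.
33.8 kHz mod fs = 1 kHz.
1 kHz ≤ fs/2 = 4.1 kHz, appears at 1 kHz.
2.6 kHz ≤ fs/2 = 4.1 kHz, passes unchanged.
Distinct values: {0.8 kHz, 1 kHz, 2.6 kHz, 3.1 kHz} → 4.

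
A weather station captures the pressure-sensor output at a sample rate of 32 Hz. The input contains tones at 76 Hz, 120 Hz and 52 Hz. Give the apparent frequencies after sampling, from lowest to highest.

8 Hz, 12 Hz

fs/2 = 16 Hz.
76 Hz mod fs = 12 Hz.
12 Hz ≤ fs/2 = 16 Hz, appears at 12 Hz.
120 Hz mod fs = 24 Hz.
24 Hz > fs/2 = 16 Hz, folds to fs − 24 Hz = 8 Hz.
52 Hz mod fs = 20 Hz.
20 Hz > fs/2 = 16 Hz, folds to fs − 20 Hz = 12 Hz.
Distinct values: {8 Hz, 12 Hz}.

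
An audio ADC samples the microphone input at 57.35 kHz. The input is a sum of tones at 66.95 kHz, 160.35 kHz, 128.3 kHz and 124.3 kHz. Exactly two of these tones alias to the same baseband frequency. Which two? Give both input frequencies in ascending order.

66.95 kHz, 124.3 kHz

fs/2 = 28.675 kHz.
66.95 kHz mod fs = 9.6 kHz.
9.6 kHz ≤ fs/2 = 28.675 kHz, appears at 9.6 kHz.
160.35 kHz mod fs = 45.65 kHz.
45.65 kHz > fs/2 = 28.675 kHz, folds to fs − 45.65 kHz = 11.7 kHz.
128.3 kHz mod fs = 13.6 kHz.
13.6 kHz ≤ fs/2 = 28.675 kHz, appears at 13.6 kHz.
124.3 kHz mod fs = 9.6 kHz.
9.6 kHz ≤ fs/2 = 28.675 kHz, appears at 9.6 kHz.
66.95 kHz and 124.3 kHz both map to 9.6 kHz.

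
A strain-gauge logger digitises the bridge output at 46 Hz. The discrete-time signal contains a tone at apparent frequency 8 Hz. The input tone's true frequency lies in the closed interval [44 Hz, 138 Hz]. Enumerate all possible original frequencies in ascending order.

54 Hz, 84 Hz, 100 Hz, 130 Hz

Frequencies that alias to 8 Hz are k·fs ± 8 Hz for integer k ≥ 0.
k=0: 8 Hz.
k=1: 38 Hz, 54 Hz.
k=2: 84 Hz, 100 Hz.
k=3: 130 Hz, 146 Hz.
k=4: 176 Hz, 192 Hz.
Within [44 Hz, 138 Hz]: 54 Hz, 84 Hz, 100 Hz, 130 Hz.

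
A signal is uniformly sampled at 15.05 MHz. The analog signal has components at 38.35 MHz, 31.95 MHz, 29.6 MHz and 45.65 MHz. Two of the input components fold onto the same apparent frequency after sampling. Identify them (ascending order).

fs/2 = 7.525 MHz.
38.35 MHz mod fs = 8.25 MHz.
8.25 MHz > fs/2 = 7.525 MHz, folds to fs − 8.25 MHz = 6.8 MHz.
31.95 MHz mod fs = 1.85 MHz.
1.85 MHz ≤ fs/2 = 7.525 MHz, appears at 1.85 MHz.
29.6 MHz mod fs = 14.55 MHz.
14.55 MHz > fs/2 = 7.525 MHz, folds to fs − 14.55 MHz = 0.5 MHz.
45.65 MHz mod fs = 0.5 MHz.
0.5 MHz ≤ fs/2 = 7.525 MHz, appears at 0.5 MHz.
29.6 MHz and 45.65 MHz both map to 0.5 MHz.

29.6 MHz, 45.65 MHz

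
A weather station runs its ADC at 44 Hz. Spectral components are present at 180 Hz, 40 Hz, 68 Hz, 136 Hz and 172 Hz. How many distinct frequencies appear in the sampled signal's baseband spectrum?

fs/2 = 22 Hz.
180 Hz mod fs = 4 Hz.
4 Hz ≤ fs/2 = 22 Hz, appears at 4 Hz.
40 Hz > fs/2 = 22 Hz, folds to fs − 40 Hz = 4 Hz.
68 Hz mod fs = 24 Hz.
24 Hz > fs/2 = 22 Hz, folds to fs − 24 Hz = 20 Hz.
136 Hz mod fs = 4 Hz.
4 Hz ≤ fs/2 = 22 Hz, appears at 4 Hz.
172 Hz mod fs = 40 Hz.
40 Hz > fs/2 = 22 Hz, folds to fs − 40 Hz = 4 Hz.
Distinct values: {4 Hz, 20 Hz} → 2.

2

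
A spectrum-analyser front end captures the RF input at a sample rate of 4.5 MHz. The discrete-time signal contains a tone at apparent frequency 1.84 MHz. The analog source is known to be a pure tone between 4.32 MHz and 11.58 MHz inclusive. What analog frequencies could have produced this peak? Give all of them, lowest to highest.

Frequencies that alias to 1.84 MHz are k·fs ± 1.84 MHz for integer k ≥ 0.
k=0: 1.84 MHz.
k=1: 2.66 MHz, 6.34 MHz.
k=2: 7.16 MHz, 10.84 MHz.
k=3: 11.66 MHz, 15.34 MHz.
Within [4.32 MHz, 11.58 MHz]: 6.34 MHz, 7.16 MHz, 10.84 MHz.

6.34 MHz, 7.16 MHz, 10.84 MHz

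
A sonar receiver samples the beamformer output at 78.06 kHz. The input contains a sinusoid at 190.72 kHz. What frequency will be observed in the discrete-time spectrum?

34.6 kHz

190.72 kHz mod fs = 34.6 kHz.
34.6 kHz ≤ fs/2 = 39.03 kHz, appears at 34.6 kHz.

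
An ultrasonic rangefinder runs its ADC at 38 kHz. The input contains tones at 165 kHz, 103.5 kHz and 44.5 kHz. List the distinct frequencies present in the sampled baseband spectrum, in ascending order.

fs/2 = 19 kHz.
165 kHz mod fs = 13 kHz.
13 kHz ≤ fs/2 = 19 kHz, appears at 13 kHz.
103.5 kHz mod fs = 27.5 kHz.
27.5 kHz > fs/2 = 19 kHz, folds to fs − 27.5 kHz = 10.5 kHz.
44.5 kHz mod fs = 6.5 kHz.
6.5 kHz ≤ fs/2 = 19 kHz, appears at 6.5 kHz.
Distinct values: {6.5 kHz, 10.5 kHz, 13 kHz}.

6.5 kHz, 10.5 kHz, 13 kHz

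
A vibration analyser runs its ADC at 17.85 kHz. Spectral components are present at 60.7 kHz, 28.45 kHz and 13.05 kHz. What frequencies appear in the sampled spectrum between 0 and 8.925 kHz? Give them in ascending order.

fs/2 = 8.925 kHz.
60.7 kHz mod fs = 7.15 kHz.
7.15 kHz ≤ fs/2 = 8.925 kHz, appears at 7.15 kHz.
28.45 kHz mod fs = 10.6 kHz.
10.6 kHz > fs/2 = 8.925 kHz, folds to fs − 10.6 kHz = 7.25 kHz.
13.05 kHz > fs/2 = 8.925 kHz, folds to fs − 13.05 kHz = 4.8 kHz.
Distinct values: {4.8 kHz, 7.15 kHz, 7.25 kHz}.

4.8 kHz, 7.15 kHz, 7.25 kHz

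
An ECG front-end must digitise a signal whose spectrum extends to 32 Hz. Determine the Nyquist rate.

64 Hz

Nyquist rate = 2 × 32 Hz = 64 Hz.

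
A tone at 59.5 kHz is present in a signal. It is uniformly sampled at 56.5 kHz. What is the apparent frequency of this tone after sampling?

59.5 kHz mod fs = 3 kHz.
3 kHz ≤ fs/2 = 28.25 kHz, appears at 3 kHz.

3 kHz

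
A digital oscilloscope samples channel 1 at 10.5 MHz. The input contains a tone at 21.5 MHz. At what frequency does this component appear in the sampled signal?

0.5 MHz

21.5 MHz mod fs = 0.5 MHz.
0.5 MHz ≤ fs/2 = 5.25 MHz, appears at 0.5 MHz.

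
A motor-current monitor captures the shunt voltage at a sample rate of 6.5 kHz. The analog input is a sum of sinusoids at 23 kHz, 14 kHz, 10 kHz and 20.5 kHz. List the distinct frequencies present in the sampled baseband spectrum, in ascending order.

1 kHz, 3 kHz

fs/2 = 3.25 kHz.
23 kHz mod fs = 3.5 kHz.
3.5 kHz > fs/2 = 3.25 kHz, folds to fs − 3.5 kHz = 3 kHz.
14 kHz mod fs = 1 kHz.
1 kHz ≤ fs/2 = 3.25 kHz, appears at 1 kHz.
10 kHz mod fs = 3.5 kHz.
3.5 kHz > fs/2 = 3.25 kHz, folds to fs − 3.5 kHz = 3 kHz.
20.5 kHz mod fs = 1 kHz.
1 kHz ≤ fs/2 = 3.25 kHz, appears at 1 kHz.
Distinct values: {1 kHz, 3 kHz}.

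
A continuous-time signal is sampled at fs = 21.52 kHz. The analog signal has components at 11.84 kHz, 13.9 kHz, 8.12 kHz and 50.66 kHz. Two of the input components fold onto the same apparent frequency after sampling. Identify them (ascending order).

fs/2 = 10.76 kHz.
11.84 kHz > fs/2 = 10.76 kHz, folds to fs − 11.84 kHz = 9.68 kHz.
13.9 kHz > fs/2 = 10.76 kHz, folds to fs − 13.9 kHz = 7.62 kHz.
8.12 kHz ≤ fs/2 = 10.76 kHz, passes unchanged.
50.66 kHz mod fs = 7.62 kHz.
7.62 kHz ≤ fs/2 = 10.76 kHz, appears at 7.62 kHz.
13.9 kHz and 50.66 kHz both map to 7.62 kHz.

13.9 kHz, 50.66 kHz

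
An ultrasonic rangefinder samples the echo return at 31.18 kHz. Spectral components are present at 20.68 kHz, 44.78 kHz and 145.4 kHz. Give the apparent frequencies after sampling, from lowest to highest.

10.5 kHz, 13.6 kHz

fs/2 = 15.59 kHz.
20.68 kHz > fs/2 = 15.59 kHz, folds to fs − 20.68 kHz = 10.5 kHz.
44.78 kHz mod fs = 13.6 kHz.
13.6 kHz ≤ fs/2 = 15.59 kHz, appears at 13.6 kHz.
145.4 kHz mod fs = 20.68 kHz.
20.68 kHz > fs/2 = 15.59 kHz, folds to fs − 20.68 kHz = 10.5 kHz.
Distinct values: {10.5 kHz, 13.6 kHz}.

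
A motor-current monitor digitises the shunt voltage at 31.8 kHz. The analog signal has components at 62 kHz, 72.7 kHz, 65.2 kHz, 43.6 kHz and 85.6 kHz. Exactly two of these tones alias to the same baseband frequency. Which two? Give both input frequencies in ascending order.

62 kHz, 65.2 kHz

fs/2 = 15.9 kHz.
62 kHz mod fs = 30.2 kHz.
30.2 kHz > fs/2 = 15.9 kHz, folds to fs − 30.2 kHz = 1.6 kHz.
72.7 kHz mod fs = 9.1 kHz.
9.1 kHz ≤ fs/2 = 15.9 kHz, appears at 9.1 kHz.
65.2 kHz mod fs = 1.6 kHz.
1.6 kHz ≤ fs/2 = 15.9 kHz, appears at 1.6 kHz.
43.6 kHz mod fs = 11.8 kHz.
11.8 kHz ≤ fs/2 = 15.9 kHz, appears at 11.8 kHz.
85.6 kHz mod fs = 22 kHz.
22 kHz > fs/2 = 15.9 kHz, folds to fs − 22 kHz = 9.8 kHz.
62 kHz and 65.2 kHz both map to 1.6 kHz.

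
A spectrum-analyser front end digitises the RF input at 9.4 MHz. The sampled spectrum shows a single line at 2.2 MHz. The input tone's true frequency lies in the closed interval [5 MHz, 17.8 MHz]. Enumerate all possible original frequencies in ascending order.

Frequencies that alias to 2.2 MHz are k·fs ± 2.2 MHz for integer k ≥ 0.
k=0: 2.2 MHz.
k=1: 7.2 MHz, 11.6 MHz.
k=2: 16.6 MHz, 21 MHz.
k=3: 26 MHz, 30.4 MHz.
Within [5 MHz, 17.8 MHz]: 7.2 MHz, 11.6 MHz, 16.6 MHz.

7.2 MHz, 11.6 MHz, 16.6 MHz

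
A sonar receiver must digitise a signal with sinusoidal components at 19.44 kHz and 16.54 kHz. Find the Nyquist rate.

38.88 kHz

Highest-frequency component: 19.44 kHz.
Nyquist rate = 2 × 19.44 kHz = 38.88 kHz.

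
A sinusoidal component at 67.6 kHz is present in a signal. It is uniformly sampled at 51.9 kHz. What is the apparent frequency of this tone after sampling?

15.7 kHz

67.6 kHz mod fs = 15.7 kHz.
15.7 kHz ≤ fs/2 = 25.95 kHz, appears at 15.7 kHz.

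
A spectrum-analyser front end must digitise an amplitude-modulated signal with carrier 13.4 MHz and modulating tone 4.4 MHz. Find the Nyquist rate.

35.6 MHz

AM sidebands sit at fc ± fm = 9 MHz and 17.8 MHz.
Highest-frequency component: 17.8 MHz.
Nyquist rate = 2 × 17.8 MHz = 35.6 MHz.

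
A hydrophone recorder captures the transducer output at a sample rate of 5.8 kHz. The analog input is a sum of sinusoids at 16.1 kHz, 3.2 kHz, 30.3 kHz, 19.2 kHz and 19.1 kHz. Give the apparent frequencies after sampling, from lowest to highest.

1.3 kHz, 1.7 kHz, 1.8 kHz, 2.6 kHz

fs/2 = 2.9 kHz.
16.1 kHz mod fs = 4.5 kHz.
4.5 kHz > fs/2 = 2.9 kHz, folds to fs − 4.5 kHz = 1.3 kHz.
3.2 kHz > fs/2 = 2.9 kHz, folds to fs − 3.2 kHz = 2.6 kHz.
30.3 kHz mod fs = 1.3 kHz.
1.3 kHz ≤ fs/2 = 2.9 kHz, appears at 1.3 kHz.
19.2 kHz mod fs = 1.8 kHz.
1.8 kHz ≤ fs/2 = 2.9 kHz, appears at 1.8 kHz.
19.1 kHz mod fs = 1.7 kHz.
1.7 kHz ≤ fs/2 = 2.9 kHz, appears at 1.7 kHz.
Distinct values: {1.3 kHz, 1.7 kHz, 1.8 kHz, 2.6 kHz}.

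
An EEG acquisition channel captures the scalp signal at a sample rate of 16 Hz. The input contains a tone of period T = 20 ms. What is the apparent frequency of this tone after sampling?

2 Hz

T = 20 ms → f = 1/T = 50 Hz.
50 Hz mod fs = 2 Hz.
2 Hz ≤ fs/2 = 8 Hz, appears at 2 Hz.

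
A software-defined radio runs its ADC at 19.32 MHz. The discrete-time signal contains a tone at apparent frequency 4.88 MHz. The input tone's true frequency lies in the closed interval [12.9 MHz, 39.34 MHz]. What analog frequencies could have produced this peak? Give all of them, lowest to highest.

14.44 MHz, 24.2 MHz, 33.76 MHz

Frequencies that alias to 4.88 MHz are k·fs ± 4.88 MHz for integer k ≥ 0.
k=0: 4.88 MHz.
k=1: 14.44 MHz, 24.2 MHz.
k=2: 33.76 MHz, 43.52 MHz.
k=3: 53.08 MHz, 62.84 MHz.
Within [12.9 MHz, 39.34 MHz]: 14.44 MHz, 24.2 MHz, 33.76 MHz.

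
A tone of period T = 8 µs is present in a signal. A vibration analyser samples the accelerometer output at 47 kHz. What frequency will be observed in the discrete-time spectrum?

16 kHz

T = 8 µs → f = 1/T = 125 kHz.
125 kHz mod fs = 31 kHz.
31 kHz > fs/2 = 23.5 kHz, folds to fs − 31 kHz = 16 kHz.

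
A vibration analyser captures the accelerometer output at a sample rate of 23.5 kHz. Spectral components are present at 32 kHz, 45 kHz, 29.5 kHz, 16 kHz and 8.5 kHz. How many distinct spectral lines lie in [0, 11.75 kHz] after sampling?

fs/2 = 11.75 kHz.
32 kHz mod fs = 8.5 kHz.
8.5 kHz ≤ fs/2 = 11.75 kHz, appears at 8.5 kHz.
45 kHz mod fs = 21.5 kHz.
21.5 kHz > fs/2 = 11.75 kHz, folds to fs − 21.5 kHz = 2 kHz.
29.5 kHz mod fs = 6 kHz.
6 kHz ≤ fs/2 = 11.75 kHz, appears at 6 kHz.
16 kHz > fs/2 = 11.75 kHz, folds to fs − 16 kHz = 7.5 kHz.
8.5 kHz ≤ fs/2 = 11.75 kHz, passes unchanged.
Distinct values: {2 kHz, 6 kHz, 7.5 kHz, 8.5 kHz} → 4.

4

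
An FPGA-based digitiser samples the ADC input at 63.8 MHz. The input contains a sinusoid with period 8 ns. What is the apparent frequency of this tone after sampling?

2.6 MHz

T = 8 ns → f = 1/T = 125 MHz.
125 MHz mod fs = 61.2 MHz.
61.2 MHz > fs/2 = 31.9 MHz, folds to fs − 61.2 MHz = 2.6 MHz.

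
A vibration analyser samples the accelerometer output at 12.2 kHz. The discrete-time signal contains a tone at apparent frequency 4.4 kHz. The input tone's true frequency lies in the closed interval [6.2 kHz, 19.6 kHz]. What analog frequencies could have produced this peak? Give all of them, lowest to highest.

7.8 kHz, 16.6 kHz

Frequencies that alias to 4.4 kHz are k·fs ± 4.4 kHz for integer k ≥ 0.
k=0: 4.4 kHz.
k=1: 7.8 kHz, 16.6 kHz.
k=2: 20 kHz, 28.8 kHz.
Within [6.2 kHz, 19.6 kHz]: 7.8 kHz, 16.6 kHz.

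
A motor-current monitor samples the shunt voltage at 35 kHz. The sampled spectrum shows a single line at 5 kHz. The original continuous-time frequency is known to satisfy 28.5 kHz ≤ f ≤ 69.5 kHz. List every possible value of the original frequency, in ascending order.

Frequencies that alias to 5 kHz are k·fs ± 5 kHz for integer k ≥ 0.
k=0: 5 kHz.
k=1: 30 kHz, 40 kHz.
k=2: 65 kHz, 75 kHz.
k=3: 100 kHz, 110 kHz.
Within [28.5 kHz, 69.5 kHz]: 30 kHz, 40 kHz, 65 kHz.

30 kHz, 40 kHz, 65 kHz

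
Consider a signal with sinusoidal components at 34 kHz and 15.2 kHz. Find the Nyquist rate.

68 kHz

Highest-frequency component: 34 kHz.
Nyquist rate = 2 × 34 kHz = 68 kHz.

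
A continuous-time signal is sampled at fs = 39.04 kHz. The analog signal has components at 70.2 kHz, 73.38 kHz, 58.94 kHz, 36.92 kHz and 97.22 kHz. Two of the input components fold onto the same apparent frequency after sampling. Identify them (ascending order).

58.94 kHz, 97.22 kHz

fs/2 = 19.52 kHz.
70.2 kHz mod fs = 31.16 kHz.
31.16 kHz > fs/2 = 19.52 kHz, folds to fs − 31.16 kHz = 7.88 kHz.
73.38 kHz mod fs = 34.34 kHz.
34.34 kHz > fs/2 = 19.52 kHz, folds to fs − 34.34 kHz = 4.7 kHz.
58.94 kHz mod fs = 19.9 kHz.
19.9 kHz > fs/2 = 19.52 kHz, folds to fs − 19.9 kHz = 19.14 kHz.
36.92 kHz > fs/2 = 19.52 kHz, folds to fs − 36.92 kHz = 2.12 kHz.
97.22 kHz mod fs = 19.14 kHz.
19.14 kHz ≤ fs/2 = 19.52 kHz, appears at 19.14 kHz.
58.94 kHz and 97.22 kHz both map to 19.14 kHz.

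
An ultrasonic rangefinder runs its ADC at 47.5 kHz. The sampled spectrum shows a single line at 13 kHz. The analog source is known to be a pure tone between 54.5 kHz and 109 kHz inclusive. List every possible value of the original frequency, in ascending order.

60.5 kHz, 82 kHz, 108 kHz

Frequencies that alias to 13 kHz are k·fs ± 13 kHz for integer k ≥ 0.
k=0: 13 kHz.
k=1: 34.5 kHz, 60.5 kHz.
k=2: 82 kHz, 108 kHz.
k=3: 129.5 kHz, 155.5 kHz.
Within [54.5 kHz, 109 kHz]: 60.5 kHz, 82 kHz, 108 kHz.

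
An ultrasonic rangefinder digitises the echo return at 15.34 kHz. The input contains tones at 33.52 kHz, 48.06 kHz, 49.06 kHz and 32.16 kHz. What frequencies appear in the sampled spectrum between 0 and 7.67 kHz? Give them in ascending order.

1.48 kHz, 2.04 kHz, 2.84 kHz, 3.04 kHz

fs/2 = 7.67 kHz.
33.52 kHz mod fs = 2.84 kHz.
2.84 kHz ≤ fs/2 = 7.67 kHz, appears at 2.84 kHz.
48.06 kHz mod fs = 2.04 kHz.
2.04 kHz ≤ fs/2 = 7.67 kHz, appears at 2.04 kHz.
49.06 kHz mod fs = 3.04 kHz.
3.04 kHz ≤ fs/2 = 7.67 kHz, appears at 3.04 kHz.
32.16 kHz mod fs = 1.48 kHz.
1.48 kHz ≤ fs/2 = 7.67 kHz, appears at 1.48 kHz.
Distinct values: {1.48 kHz, 2.04 kHz, 2.84 kHz, 3.04 kHz}.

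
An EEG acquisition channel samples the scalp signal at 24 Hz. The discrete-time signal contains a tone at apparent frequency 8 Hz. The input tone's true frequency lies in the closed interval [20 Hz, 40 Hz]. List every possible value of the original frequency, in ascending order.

Frequencies that alias to 8 Hz are k·fs ± 8 Hz for integer k ≥ 0.
k=0: 8 Hz.
k=1: 16 Hz, 32 Hz.
k=2: 40 Hz, 56 Hz.
k=3: 64 Hz, 80 Hz.
Within [20 Hz, 40 Hz]: 32 Hz, 40 Hz.

32 Hz, 40 Hz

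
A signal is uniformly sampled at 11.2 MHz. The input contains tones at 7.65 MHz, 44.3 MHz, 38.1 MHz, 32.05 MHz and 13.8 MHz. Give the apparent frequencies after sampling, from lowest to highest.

0.5 MHz, 1.55 MHz, 2.6 MHz, 3.55 MHz, 4.5 MHz

fs/2 = 5.6 MHz.
7.65 MHz > fs/2 = 5.6 MHz, folds to fs − 7.65 MHz = 3.55 MHz.
44.3 MHz mod fs = 10.7 MHz.
10.7 MHz > fs/2 = 5.6 MHz, folds to fs − 10.7 MHz = 0.5 MHz.
38.1 MHz mod fs = 4.5 MHz.
4.5 MHz ≤ fs/2 = 5.6 MHz, appears at 4.5 MHz.
32.05 MHz mod fs = 9.65 MHz.
9.65 MHz > fs/2 = 5.6 MHz, folds to fs − 9.65 MHz = 1.55 MHz.
13.8 MHz mod fs = 2.6 MHz.
2.6 MHz ≤ fs/2 = 5.6 MHz, appears at 2.6 MHz.
Distinct values: {0.5 MHz, 1.55 MHz, 2.6 MHz, 3.55 MHz, 4.5 MHz}.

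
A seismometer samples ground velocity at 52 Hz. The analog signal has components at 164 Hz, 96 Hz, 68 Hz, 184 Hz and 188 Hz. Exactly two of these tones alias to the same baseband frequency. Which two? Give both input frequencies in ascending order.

96 Hz, 164 Hz

fs/2 = 26 Hz.
164 Hz mod fs = 8 Hz.
8 Hz ≤ fs/2 = 26 Hz, appears at 8 Hz.
96 Hz mod fs = 44 Hz.
44 Hz > fs/2 = 26 Hz, folds to fs − 44 Hz = 8 Hz.
68 Hz mod fs = 16 Hz.
16 Hz ≤ fs/2 = 26 Hz, appears at 16 Hz.
184 Hz mod fs = 28 Hz.
28 Hz > fs/2 = 26 Hz, folds to fs − 28 Hz = 24 Hz.
188 Hz mod fs = 32 Hz.
32 Hz > fs/2 = 26 Hz, folds to fs − 32 Hz = 20 Hz.
96 Hz and 164 Hz both map to 8 Hz.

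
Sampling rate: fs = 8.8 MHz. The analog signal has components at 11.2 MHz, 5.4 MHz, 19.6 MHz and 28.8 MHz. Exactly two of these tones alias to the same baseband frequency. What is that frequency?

2.4 MHz

fs/2 = 4.4 MHz.
11.2 MHz mod fs = 2.4 MHz.
2.4 MHz ≤ fs/2 = 4.4 MHz, appears at 2.4 MHz.
5.4 MHz > fs/2 = 4.4 MHz, folds to fs − 5.4 MHz = 3.4 MHz.
19.6 MHz mod fs = 2 MHz.
2 MHz ≤ fs/2 = 4.4 MHz, appears at 2 MHz.
28.8 MHz mod fs = 2.4 MHz.
2.4 MHz ≤ fs/2 = 4.4 MHz, appears at 2.4 MHz.
11.2 MHz and 28.8 MHz both map to 2.4 MHz.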